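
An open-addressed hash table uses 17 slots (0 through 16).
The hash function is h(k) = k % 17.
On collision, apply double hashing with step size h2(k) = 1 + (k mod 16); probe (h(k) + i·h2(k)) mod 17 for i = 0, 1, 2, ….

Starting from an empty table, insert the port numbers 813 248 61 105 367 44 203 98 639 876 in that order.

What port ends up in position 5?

813: h=14 → slot 14
248: h=10 → slot 10
61: h=10, h2=14, probe 10,7 → slot 7
105: h=3 → slot 3
367: h=10, h2=16, probe 10,9 → slot 9
44: h=10, h2=13, probe 10,6 → slot 6
203: h=16 → slot 16
98: h=13 → slot 13
639: h=10, h2=16, probe 10,9,8 → slot 8
876: h=9, h2=13, probe 9,5 → slot 5
Table: [-, -, -, 105, -, 876, 44, 61, 639, 367, 248, -, -, 98, 813, -, 203]

876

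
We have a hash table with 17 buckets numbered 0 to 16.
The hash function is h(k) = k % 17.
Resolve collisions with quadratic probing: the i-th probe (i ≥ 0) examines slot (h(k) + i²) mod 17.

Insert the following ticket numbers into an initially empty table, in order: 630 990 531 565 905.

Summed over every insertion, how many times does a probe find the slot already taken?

6

630: h=1 → slot 1
990: h=4 → slot 4
531: h=4, probe 4,5 → slot 5
565: h=4, probe 4,5,8 → slot 8
905: h=4, probe 4,5,8,13 → slot 13
Table: [∅, 630, ∅, ∅, 990, 531, ∅, ∅, 565, ∅, ∅, ∅, ∅, 905, ∅, ∅, ∅]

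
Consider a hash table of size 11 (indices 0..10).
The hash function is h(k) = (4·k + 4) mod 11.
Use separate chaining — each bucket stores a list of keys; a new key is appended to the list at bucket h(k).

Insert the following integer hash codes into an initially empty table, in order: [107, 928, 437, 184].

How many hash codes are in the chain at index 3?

107 → bucket 3
928 → bucket 9
437 → bucket 3 (collision)
184 → bucket 3 (collision)
Final buckets:
0: -
1: -
2: -
3: 107 -> 437 -> 184
4: -
5: -
6: -
7: -
8: -
9: 928
10: -

3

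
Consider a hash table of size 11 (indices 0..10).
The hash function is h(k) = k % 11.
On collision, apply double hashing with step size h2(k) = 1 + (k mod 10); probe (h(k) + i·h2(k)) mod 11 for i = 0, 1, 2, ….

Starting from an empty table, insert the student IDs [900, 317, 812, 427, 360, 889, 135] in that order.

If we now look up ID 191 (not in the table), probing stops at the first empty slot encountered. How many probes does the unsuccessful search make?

4

Insert 900: h=9, slot 9 empty => index 9.
Insert 317: h=9, h2=8, slot 9 occupied => index 6.
Insert 812: h=9, h2=3, slot 9 occupied => index 1.
Insert 427: h=9, h2=8, slots 9,6 occupied => index 3.
Insert 360: h=8, slot 8 empty => index 8.
Insert 889: h=9, h2=10, slots 9,8 occupied => index 7.
Insert 135: h=3, h2=6, slots 3,9 occupied => index 4.
Table: [—, 812, —, 427, 135, —, 317, 889, 360, 900, —]
Lookup 191: h=4, h2=2, probe 4,6,8,10 → slot 10 empty, not found.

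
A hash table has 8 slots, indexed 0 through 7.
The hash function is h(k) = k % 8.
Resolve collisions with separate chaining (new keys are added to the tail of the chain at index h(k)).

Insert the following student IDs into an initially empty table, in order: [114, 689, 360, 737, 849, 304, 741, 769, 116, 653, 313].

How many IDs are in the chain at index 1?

114 → bucket 2
689 → bucket 1
360 → bucket 0
737 → bucket 1 (collision)
849 → bucket 1 (collision)
304 → bucket 0 (collision)
741 → bucket 5
769 → bucket 1 (collision)
116 → bucket 4
653 → bucket 5 (collision)
313 → bucket 1 (collision)
Final buckets:
0: 360 -> 304
1: 689 -> 737 -> 849 -> 769 -> 313
2: 114
3: -
4: 116
5: 741 -> 653
6: -
7: -

5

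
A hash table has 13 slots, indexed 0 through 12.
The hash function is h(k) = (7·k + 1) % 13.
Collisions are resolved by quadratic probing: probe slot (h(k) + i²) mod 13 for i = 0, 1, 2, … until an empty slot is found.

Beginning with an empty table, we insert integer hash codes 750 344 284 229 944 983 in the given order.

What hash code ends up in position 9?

750: h=12 -> slot 12
344: h=4 -> slot 4
284: h=0 -> slot 0
229: h=5 -> slot 5
944: h=5, probe 5,6 -> slot 6
983: h=5, probe 5,6,9 -> slot 9
Table: [284, ., ., ., 344, 229, 944, ., ., 983, ., ., 750]

983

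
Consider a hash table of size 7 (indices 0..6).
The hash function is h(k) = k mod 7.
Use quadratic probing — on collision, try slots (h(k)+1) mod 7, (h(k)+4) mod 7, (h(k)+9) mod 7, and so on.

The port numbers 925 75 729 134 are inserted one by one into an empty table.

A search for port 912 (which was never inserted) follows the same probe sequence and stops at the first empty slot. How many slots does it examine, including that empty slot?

925: h=1 -> slot 1
75: h=5 -> slot 5
729: h=1, probe 1,2 -> slot 2
134: h=1, probe 1,2,5,3 -> slot 3
Table: [—, 925, 729, 134, —, 75, —]
Lookup 912: h=2, probe 2,3,6 → slot 6 empty, not found.

3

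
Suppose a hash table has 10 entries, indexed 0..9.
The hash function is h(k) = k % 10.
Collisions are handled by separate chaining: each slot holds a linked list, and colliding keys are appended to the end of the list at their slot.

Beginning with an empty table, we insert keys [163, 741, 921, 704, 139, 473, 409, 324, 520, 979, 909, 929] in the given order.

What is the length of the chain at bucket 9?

5

163 -> bucket 3
741 -> bucket 1
921 -> bucket 1 (collision)
704 -> bucket 4
139 -> bucket 9
473 -> bucket 3 (collision)
409 -> bucket 9 (collision)
324 -> bucket 4 (collision)
520 -> bucket 0
979 -> bucket 9 (collision)
909 -> bucket 9 (collision)
929 -> bucket 9 (collision)
Final buckets:
0: 520
1: 741 -> 921
2: _
3: 163 -> 473
4: 704 -> 324
5: _
6: _
7: _
8: _
9: 139 -> 409 -> 979 -> 909 -> 929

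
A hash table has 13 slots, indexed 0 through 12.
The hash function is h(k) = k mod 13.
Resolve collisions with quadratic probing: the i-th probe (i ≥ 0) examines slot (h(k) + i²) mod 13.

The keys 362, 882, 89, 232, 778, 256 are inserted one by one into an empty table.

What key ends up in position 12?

882

362: h=11 -> slot 11
882: h=11, probe 11,12 -> slot 12
89: h=11, probe 11,12,2 -> slot 2
232: h=11, probe 11,12,2,7 -> slot 7
778: h=11, probe 11,12,2,7,1 -> slot 1
256: h=9 -> slot 9
Table: [—, 778, 89, —, —, —, —, 232, —, 256, —, 362, 882]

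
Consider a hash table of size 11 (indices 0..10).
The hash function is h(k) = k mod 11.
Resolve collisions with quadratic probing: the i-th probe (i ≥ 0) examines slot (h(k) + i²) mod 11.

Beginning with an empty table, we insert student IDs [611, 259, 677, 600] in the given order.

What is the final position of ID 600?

611 hashes to 6; slot 6 is free => place at 6.
259 hashes to 6; 6 taken => place at 7.
677 hashes to 6; 6,7 taken => place at 10.
600 hashes to 6; 6,7,10 taken => place at 4.
Table: [_, _, _, _, 600, _, 611, 259, _, _, 677]

4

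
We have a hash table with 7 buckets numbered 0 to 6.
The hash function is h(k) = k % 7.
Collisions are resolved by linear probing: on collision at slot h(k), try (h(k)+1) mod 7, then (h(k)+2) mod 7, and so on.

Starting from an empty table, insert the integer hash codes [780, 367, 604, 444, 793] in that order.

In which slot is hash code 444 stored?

5

Insert 780: h=3, slot 3 empty -> index 3.
Insert 367: h=3, slot 3 occupied -> index 4.
Insert 604: h=2, slot 2 empty -> index 2.
Insert 444: h=3, slots 3,4 occupied -> index 5.
Insert 793: h=2, slots 2,3,4,5 occupied -> index 6.
Table: [_, _, 604, 780, 367, 444, 793]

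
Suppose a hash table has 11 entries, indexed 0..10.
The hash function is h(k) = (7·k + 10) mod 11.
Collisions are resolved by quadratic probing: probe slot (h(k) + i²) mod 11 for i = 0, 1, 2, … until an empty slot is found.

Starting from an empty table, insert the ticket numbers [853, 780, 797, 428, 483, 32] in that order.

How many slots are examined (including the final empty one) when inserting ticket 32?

853: h=8 → slot 8
780: h=3 → slot 3
797: h=1 → slot 1
428: h=3, probe 3,4 → slot 4
483: h=3, probe 3,4,7 → slot 7
32: h=3, probe 3,4,7,1,8,6 → slot 6
Table: [∅, 797, ∅, 780, 428, ∅, 32, 483, 853, ∅, ∅]

6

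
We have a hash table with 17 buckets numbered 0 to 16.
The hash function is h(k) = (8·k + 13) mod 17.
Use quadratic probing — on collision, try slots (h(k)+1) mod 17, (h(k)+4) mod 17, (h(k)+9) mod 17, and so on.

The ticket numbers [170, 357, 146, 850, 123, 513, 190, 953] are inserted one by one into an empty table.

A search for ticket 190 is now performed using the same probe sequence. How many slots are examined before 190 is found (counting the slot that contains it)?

2

170 hashes to 13; slot 13 is free -> place at 13.
357 hashes to 13; 13 taken -> place at 14.
146 hashes to 8; slot 8 is free -> place at 8.
850 hashes to 13; 13,14 taken -> place at 0.
123 hashes to 11; slot 11 is free -> place at 11.
513 hashes to 3; slot 3 is free -> place at 3.
190 hashes to 3; 3 taken -> place at 4.
953 hashes to 4; 4 taken -> place at 5.
Table: [850, ∅, ∅, 513, 190, 953, ∅, ∅, 146, ∅, ∅, 123, ∅, 170, 357, ∅, ∅]
Lookup 190: h=3, probe 3,4 → found at 4.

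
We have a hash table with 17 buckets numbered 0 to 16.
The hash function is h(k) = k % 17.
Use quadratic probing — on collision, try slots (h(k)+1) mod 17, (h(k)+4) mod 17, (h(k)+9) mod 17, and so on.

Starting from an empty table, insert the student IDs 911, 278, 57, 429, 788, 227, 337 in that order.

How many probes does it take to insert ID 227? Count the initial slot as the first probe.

911 hashes to 10; slot 10 is free => place at 10.
278 hashes to 6; slot 6 is free => place at 6.
57 hashes to 6; 6 taken => place at 7.
429 hashes to 4; slot 4 is free => place at 4.
788 hashes to 6; 6,7,10 taken => place at 15.
227 hashes to 6; 6,7,10,15 taken => place at 5.
337 hashes to 14; slot 14 is free => place at 14.
Table: [_, _, _, _, 429, 227, 278, 57, _, _, 911, _, _, _, 337, 788, _]

5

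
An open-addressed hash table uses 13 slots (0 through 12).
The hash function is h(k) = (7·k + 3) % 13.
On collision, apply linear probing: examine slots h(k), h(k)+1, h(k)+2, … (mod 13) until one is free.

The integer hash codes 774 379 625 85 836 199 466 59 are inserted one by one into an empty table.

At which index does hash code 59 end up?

774 hashes to 0; slot 0 is free => place at 0.
379 hashes to 4; slot 4 is free => place at 4.
625 hashes to 10; slot 10 is free => place at 10.
85 hashes to 0; 0 taken => place at 1.
836 hashes to 5; slot 5 is free => place at 5.
199 hashes to 5; 5 taken => place at 6.
466 hashes to 2; slot 2 is free => place at 2.
59 hashes to 0; 0,1,2 taken => place at 3.
Table: [774, 85, 466, 59, 379, 836, 199, -, -, -, 625, -, -]

3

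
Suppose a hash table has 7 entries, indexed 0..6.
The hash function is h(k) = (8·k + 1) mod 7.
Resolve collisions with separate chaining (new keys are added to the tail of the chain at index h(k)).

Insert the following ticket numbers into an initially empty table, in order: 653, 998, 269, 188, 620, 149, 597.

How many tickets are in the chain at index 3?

653 → bucket 3
998 → bucket 5
269 → bucket 4
188 → bucket 0
620 → bucket 5 (collision)
149 → bucket 3 (collision)
597 → bucket 3 (collision)
Final buckets:
0: 188
1: _
2: _
3: 653 -> 149 -> 597
4: 269
5: 998 -> 620
6: _

3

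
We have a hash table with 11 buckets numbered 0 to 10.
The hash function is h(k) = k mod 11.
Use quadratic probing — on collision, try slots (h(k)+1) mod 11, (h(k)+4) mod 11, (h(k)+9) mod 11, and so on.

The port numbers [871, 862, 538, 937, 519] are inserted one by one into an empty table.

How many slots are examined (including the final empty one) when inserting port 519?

3

871: h=2 → slot 2
862: h=4 → slot 4
538: h=10 → slot 10
937: h=2, probe 2,3 → slot 3
519: h=2, probe 2,3,6 → slot 6
Table: [—, —, 871, 937, 862, —, 519, —, —, —, 538]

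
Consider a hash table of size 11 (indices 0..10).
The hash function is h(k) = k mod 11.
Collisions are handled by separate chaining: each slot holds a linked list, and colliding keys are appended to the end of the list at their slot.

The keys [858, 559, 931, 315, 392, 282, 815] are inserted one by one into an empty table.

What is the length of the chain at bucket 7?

858 → bucket 0
559 → bucket 9
931 → bucket 7
315 → bucket 7 (collision)
392 → bucket 7 (collision)
282 → bucket 7 (collision)
815 → bucket 1
Final buckets:
0: 858
1: 815
2: .
3: .
4: .
5: .
6: .
7: 931 -> 315 -> 392 -> 282
8: .
9: 559
10: .

4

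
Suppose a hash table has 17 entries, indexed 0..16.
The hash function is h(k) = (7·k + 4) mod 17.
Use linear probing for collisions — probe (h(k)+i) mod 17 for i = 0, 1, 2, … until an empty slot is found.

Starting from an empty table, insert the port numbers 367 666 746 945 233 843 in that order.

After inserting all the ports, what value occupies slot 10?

843

367 hashes to 6; slot 6 is free -> place at 6.
666 hashes to 8; slot 8 is free -> place at 8.
746 hashes to 7; slot 7 is free -> place at 7.
945 hashes to 6; 6,7,8 taken -> place at 9.
233 hashes to 3; slot 3 is free -> place at 3.
843 hashes to 6; 6,7,8,9 taken -> place at 10.
Table: [., ., ., 233, ., ., 367, 746, 666, 945, 843, ., ., ., ., ., .]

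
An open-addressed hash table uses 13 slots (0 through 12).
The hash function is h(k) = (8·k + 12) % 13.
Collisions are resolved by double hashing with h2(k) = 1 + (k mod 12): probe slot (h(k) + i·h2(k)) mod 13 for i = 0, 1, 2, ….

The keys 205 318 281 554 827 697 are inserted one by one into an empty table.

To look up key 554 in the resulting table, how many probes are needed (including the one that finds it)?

3

205: h=1 => slot 1
318: h=8 => slot 8
281: h=11 => slot 11
554: h=11, h2=3, probe 11,1,4 => slot 4
827: h=11, h2=12, probe 11,10 => slot 10
697: h=11, h2=2, probe 11,0 => slot 0
Table: [697, 205, ∅, ∅, 554, ∅, ∅, ∅, 318, ∅, 827, 281, ∅]
Lookup 554: h=11, h2=3, probe 11,1,4 → found at 4.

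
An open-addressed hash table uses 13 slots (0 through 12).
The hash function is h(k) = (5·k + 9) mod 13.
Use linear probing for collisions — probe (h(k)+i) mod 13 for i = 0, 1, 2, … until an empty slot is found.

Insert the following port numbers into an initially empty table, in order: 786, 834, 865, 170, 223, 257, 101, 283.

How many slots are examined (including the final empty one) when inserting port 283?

4

786 hashes to 0; slot 0 is free -> place at 0.
834 hashes to 6; slot 6 is free -> place at 6.
865 hashes to 5; slot 5 is free -> place at 5.
170 hashes to 1; slot 1 is free -> place at 1.
223 hashes to 6; 6 taken -> place at 7.
257 hashes to 7; 7 taken -> place at 8.
101 hashes to 7; 7,8 taken -> place at 9.
283 hashes to 7; 7,8,9 taken -> place at 10.
Table: [786, 170, ∅, ∅, ∅, 865, 834, 223, 257, 101, 283, ∅, ∅]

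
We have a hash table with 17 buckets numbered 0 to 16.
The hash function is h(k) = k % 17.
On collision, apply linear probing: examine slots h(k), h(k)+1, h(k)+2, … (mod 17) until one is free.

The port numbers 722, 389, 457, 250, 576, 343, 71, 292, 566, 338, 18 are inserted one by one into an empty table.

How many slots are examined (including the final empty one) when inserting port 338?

722: h=8 → slot 8
389: h=15 → slot 15
457: h=15, probe 15,16 → slot 16
250: h=12 → slot 12
576: h=15, probe 15,16,0 → slot 0
343: h=3 → slot 3
71: h=3, probe 3,4 → slot 4
292: h=3, probe 3,4,5 → slot 5
566: h=5, probe 5,6 → slot 6
338: h=15, probe 15,16,0,1 → slot 1
18: h=1, probe 1,2 → slot 2
Table: [576, 338, 18, 343, 71, 292, 566, _, 722, _, _, _, 250, _, _, 389, 457]

4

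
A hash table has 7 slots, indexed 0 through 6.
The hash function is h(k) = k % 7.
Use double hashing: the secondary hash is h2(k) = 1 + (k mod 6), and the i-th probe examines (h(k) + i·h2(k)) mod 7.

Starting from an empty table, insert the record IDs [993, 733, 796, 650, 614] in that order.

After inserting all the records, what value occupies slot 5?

733

993: h=6 => slot 6
733: h=5 => slot 5
796: h=5, h2=5, probe 5,3 => slot 3
650: h=6, h2=3, probe 6,2 => slot 2
614: h=5, h2=3, probe 5,1 => slot 1
Table: [∅, 614, 650, 796, ∅, 733, 993]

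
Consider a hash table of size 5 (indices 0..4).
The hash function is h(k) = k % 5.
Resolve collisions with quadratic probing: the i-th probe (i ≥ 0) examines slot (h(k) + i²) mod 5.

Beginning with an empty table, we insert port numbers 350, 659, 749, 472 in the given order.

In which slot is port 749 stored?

350: h=0 → slot 0
659: h=4 → slot 4
749: h=4, probe 4,0,3 → slot 3
472: h=2 → slot 2
Table: [350, _, 472, 749, 659]

3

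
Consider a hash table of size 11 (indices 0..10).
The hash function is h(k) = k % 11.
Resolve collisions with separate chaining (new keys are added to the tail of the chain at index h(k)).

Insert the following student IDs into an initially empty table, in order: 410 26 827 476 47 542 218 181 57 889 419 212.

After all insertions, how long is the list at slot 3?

410 -> bucket 3
26 -> bucket 4
827 -> bucket 2
476 -> bucket 3 (collision)
47 -> bucket 3 (collision)
542 -> bucket 3 (collision)
218 -> bucket 9
181 -> bucket 5
57 -> bucket 2 (collision)
889 -> bucket 9 (collision)
419 -> bucket 1
212 -> bucket 3 (collision)
Final buckets:
0: —
1: 419
2: 827 -> 57
3: 410 -> 476 -> 47 -> 542 -> 212
4: 26
5: 181
6: —
7: —
8: —
9: 218 -> 889
10: —

5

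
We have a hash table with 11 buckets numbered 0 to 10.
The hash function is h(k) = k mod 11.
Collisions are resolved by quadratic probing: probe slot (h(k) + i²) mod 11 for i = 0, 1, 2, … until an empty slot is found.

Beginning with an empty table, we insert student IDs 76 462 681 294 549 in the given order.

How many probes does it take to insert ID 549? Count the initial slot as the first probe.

5

Insert 76: h=10, slot 10 empty → index 10.
Insert 462: h=0, slot 0 empty → index 0.
Insert 681: h=10, slots 10,0 occupied → index 3.
Insert 294: h=8, slot 8 empty → index 8.
Insert 549: h=10, slots 10,0,3,8 occupied → index 4.
Table: [462, ., ., 681, 549, ., ., ., 294, ., 76]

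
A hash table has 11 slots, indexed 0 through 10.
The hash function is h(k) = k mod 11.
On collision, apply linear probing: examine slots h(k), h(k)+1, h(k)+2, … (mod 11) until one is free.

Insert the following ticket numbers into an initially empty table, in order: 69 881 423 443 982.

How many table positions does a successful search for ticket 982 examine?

4

Insert 69: h=3, slot 3 empty -> index 3.
Insert 881: h=1, slot 1 empty -> index 1.
Insert 423: h=5, slot 5 empty -> index 5.
Insert 443: h=3, slot 3 occupied -> index 4.
Insert 982: h=3, slots 3,4,5 occupied -> index 6.
Table: [-, 881, -, 69, 443, 423, 982, -, -, -, -]
Lookup 982: h=3, probe 3,4,5,6 → found at 6.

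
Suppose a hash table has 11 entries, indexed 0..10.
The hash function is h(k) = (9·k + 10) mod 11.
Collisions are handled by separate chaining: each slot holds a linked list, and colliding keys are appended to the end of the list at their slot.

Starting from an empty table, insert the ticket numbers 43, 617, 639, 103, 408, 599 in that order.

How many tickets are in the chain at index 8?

3

Insert 43: h=1, bucket 1 empty -> new chain.
Insert 617: h=8, bucket 8 empty -> new chain.
Insert 639: h=8, bucket 8 nonempty -> append to chain.
Insert 103: h=2, bucket 2 empty -> new chain.
Insert 408: h=8, bucket 8 nonempty -> append to chain.
Insert 599: h=0, bucket 0 empty -> new chain.
Final buckets:
0: 599
1: 43
2: 103
3: —
4: —
5: —
6: —
7: —
8: 617 -> 639 -> 408
9: —
10: —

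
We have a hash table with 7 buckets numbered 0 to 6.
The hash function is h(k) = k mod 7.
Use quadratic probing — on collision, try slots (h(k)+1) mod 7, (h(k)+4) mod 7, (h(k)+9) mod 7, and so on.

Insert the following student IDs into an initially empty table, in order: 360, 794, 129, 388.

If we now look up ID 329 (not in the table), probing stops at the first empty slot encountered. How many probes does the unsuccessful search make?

360 hashes to 3; slot 3 is free => place at 3.
794 hashes to 3; 3 taken => place at 4.
129 hashes to 3; 3,4 taken => place at 0.
388 hashes to 3; 3,4,0 taken => place at 5.
Table: [129, —, —, 360, 794, 388, —]
Lookup 329: h=0, probe 0,1 → slot 1 empty, not found.

2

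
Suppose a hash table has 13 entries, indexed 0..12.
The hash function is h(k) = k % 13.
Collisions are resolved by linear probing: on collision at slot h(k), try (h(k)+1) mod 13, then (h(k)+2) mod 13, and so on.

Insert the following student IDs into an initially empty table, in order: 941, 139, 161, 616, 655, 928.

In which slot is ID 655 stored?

8

941 hashes to 5; slot 5 is free -> place at 5.
139 hashes to 9; slot 9 is free -> place at 9.
161 hashes to 5; 5 taken -> place at 6.
616 hashes to 5; 5,6 taken -> place at 7.
655 hashes to 5; 5,6,7 taken -> place at 8.
928 hashes to 5; 5,6,7,8,9 taken -> place at 10.
Table: [-, -, -, -, -, 941, 161, 616, 655, 139, 928, -, -]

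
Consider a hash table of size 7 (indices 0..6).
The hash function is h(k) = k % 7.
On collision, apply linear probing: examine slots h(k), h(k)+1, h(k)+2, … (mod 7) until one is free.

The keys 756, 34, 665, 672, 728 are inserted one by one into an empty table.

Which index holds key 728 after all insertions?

3

Insert 756: h=0, slot 0 empty => index 0.
Insert 34: h=6, slot 6 empty => index 6.
Insert 665: h=0, slot 0 occupied => index 1.
Insert 672: h=0, slots 0,1 occupied => index 2.
Insert 728: h=0, slots 0,1,2 occupied => index 3.
Table: [756, 665, 672, 728, ∅, ∅, 34]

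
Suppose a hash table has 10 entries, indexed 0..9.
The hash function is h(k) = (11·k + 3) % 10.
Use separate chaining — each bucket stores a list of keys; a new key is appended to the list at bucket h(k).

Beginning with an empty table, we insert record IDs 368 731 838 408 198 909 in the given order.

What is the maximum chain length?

Insert 368: h=1, bucket 1 empty → new chain.
Insert 731: h=4, bucket 4 empty → new chain.
Insert 838: h=1, bucket 1 nonempty → append to chain.
Insert 408: h=1, bucket 1 nonempty → append to chain.
Insert 198: h=1, bucket 1 nonempty → append to chain.
Insert 909: h=2, bucket 2 empty → new chain.
Final buckets:
0: —
1: 368 -> 838 -> 408 -> 198
2: 909
3: —
4: 731
5: —
6: —
7: —
8: —
9: —

4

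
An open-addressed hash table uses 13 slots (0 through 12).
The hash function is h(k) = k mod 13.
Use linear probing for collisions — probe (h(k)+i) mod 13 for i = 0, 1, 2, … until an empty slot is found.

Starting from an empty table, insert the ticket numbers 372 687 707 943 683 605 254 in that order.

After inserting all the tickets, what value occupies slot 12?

Insert 372: h=8, slot 8 empty -> index 8.
Insert 687: h=11, slot 11 empty -> index 11.
Insert 707: h=5, slot 5 empty -> index 5.
Insert 943: h=7, slot 7 empty -> index 7.
Insert 683: h=7, slots 7,8 occupied -> index 9.
Insert 605: h=7, slots 7,8,9 occupied -> index 10.
Insert 254: h=7, slots 7,8,9,10,11 occupied -> index 12.
Table: [., ., ., ., ., 707, ., 943, 372, 683, 605, 687, 254]

254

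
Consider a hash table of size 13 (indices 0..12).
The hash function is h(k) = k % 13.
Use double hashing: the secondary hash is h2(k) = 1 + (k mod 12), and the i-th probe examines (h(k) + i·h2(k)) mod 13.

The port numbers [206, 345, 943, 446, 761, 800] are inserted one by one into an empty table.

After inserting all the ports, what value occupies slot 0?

206 hashes to 11; slot 11 is free -> place at 11.
345 hashes to 7; slot 7 is free -> place at 7.
943 hashes to 7, h2=8; 7 taken -> place at 2.
446 hashes to 4; slot 4 is free -> place at 4.
761 hashes to 7, h2=6; 7 taken -> place at 0.
800 hashes to 7, h2=9; 7 taken -> place at 3.
Table: [761, -, 943, 800, 446, -, -, 345, -, -, -, 206, -]

761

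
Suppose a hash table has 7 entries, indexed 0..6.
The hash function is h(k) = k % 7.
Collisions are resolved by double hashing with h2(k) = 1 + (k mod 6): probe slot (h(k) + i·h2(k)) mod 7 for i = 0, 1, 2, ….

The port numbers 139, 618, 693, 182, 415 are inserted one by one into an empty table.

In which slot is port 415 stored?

139: h=6 -> slot 6
618: h=2 -> slot 2
693: h=0 -> slot 0
182: h=0, h2=3, probe 0,3 -> slot 3
415: h=2, h2=2, probe 2,4 -> slot 4
Table: [693, -, 618, 182, 415, -, 139]

4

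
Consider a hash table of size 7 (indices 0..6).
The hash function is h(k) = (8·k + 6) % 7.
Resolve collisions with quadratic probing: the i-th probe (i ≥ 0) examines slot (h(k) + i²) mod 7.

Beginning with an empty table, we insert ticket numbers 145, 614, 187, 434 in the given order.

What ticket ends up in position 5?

614

Insert 145: h=4, slot 4 empty => index 4.
Insert 614: h=4, slot 4 occupied => index 5.
Insert 187: h=4, slots 4,5 occupied => index 1.
Insert 434: h=6, slot 6 empty => index 6.
Table: [-, 187, -, -, 145, 614, 434]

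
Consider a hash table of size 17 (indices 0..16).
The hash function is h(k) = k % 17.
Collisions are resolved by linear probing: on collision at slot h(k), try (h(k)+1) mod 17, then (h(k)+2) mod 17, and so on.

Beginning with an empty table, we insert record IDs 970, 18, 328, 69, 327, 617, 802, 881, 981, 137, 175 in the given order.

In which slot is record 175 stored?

Insert 970: h=1, slot 1 empty → index 1.
Insert 18: h=1, slot 1 occupied → index 2.
Insert 328: h=5, slot 5 empty → index 5.
Insert 69: h=1, slots 1,2 occupied → index 3.
Insert 327: h=4, slot 4 empty → index 4.
Insert 617: h=5, slot 5 occupied → index 6.
Insert 802: h=3, slots 3,4,5,6 occupied → index 7.
Insert 881: h=14, slot 14 empty → index 14.
Insert 981: h=12, slot 12 empty → index 12.
Insert 137: h=1, slots 1,2,3,4,5,6,7 occupied → index 8.
Insert 175: h=5, slots 5,6,7,8 occupied → index 9.
Table: [_, 970, 18, 69, 327, 328, 617, 802, 137, 175, _, _, 981, _, 881, _, _]

9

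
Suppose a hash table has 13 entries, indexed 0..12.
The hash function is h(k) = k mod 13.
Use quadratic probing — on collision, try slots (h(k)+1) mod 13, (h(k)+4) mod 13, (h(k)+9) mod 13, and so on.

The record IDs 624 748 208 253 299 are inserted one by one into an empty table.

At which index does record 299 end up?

4

624: h=0 → slot 0
748: h=7 → slot 7
208: h=0, probe 0,1 → slot 1
253: h=6 → slot 6
299: h=0, probe 0,1,4 → slot 4
Table: [624, 208, -, -, 299, -, 253, 748, -, -, -, -, -]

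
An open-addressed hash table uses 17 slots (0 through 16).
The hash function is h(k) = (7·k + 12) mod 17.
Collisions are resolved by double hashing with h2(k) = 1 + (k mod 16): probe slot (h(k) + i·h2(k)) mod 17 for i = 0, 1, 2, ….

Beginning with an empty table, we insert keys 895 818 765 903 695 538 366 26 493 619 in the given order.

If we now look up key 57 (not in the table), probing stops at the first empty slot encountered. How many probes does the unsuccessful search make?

895 hashes to 4; slot 4 is free → place at 4.
818 hashes to 9; slot 9 is free → place at 9.
765 hashes to 12; slot 12 is free → place at 12.
903 hashes to 9, h2=8; 9 taken → place at 0.
695 hashes to 15; slot 15 is free → place at 15.
538 hashes to 4, h2=11; 4,15,9 taken → place at 3.
366 hashes to 7; slot 7 is free → place at 7.
26 hashes to 7, h2=11; 7 taken → place at 1.
493 hashes to 12, h2=14; 12,9 taken → place at 6.
619 hashes to 10; slot 10 is free → place at 10.
Table: [903, 26, ∅, 538, 895, ∅, 493, 366, ∅, 818, 619, ∅, 765, ∅, ∅, 695, ∅]
Lookup 57: h=3, h2=10, probe 3,13 → slot 13 empty, not found.

2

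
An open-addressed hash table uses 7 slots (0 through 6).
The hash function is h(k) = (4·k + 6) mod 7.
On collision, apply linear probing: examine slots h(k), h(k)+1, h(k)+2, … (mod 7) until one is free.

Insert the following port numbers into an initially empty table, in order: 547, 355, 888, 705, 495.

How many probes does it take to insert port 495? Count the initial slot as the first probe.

3

547: h=3 -> slot 3
355: h=5 -> slot 5
888: h=2 -> slot 2
705: h=5, probe 5,6 -> slot 6
495: h=5, probe 5,6,0 -> slot 0
Table: [495, _, 888, 547, _, 355, 705]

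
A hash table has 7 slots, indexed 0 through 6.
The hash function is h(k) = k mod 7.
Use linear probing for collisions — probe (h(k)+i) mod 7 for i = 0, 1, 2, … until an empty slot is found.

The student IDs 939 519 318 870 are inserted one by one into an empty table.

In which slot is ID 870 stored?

Insert 939: h=1, slot 1 empty -> index 1.
Insert 519: h=1, slot 1 occupied -> index 2.
Insert 318: h=3, slot 3 empty -> index 3.
Insert 870: h=2, slots 2,3 occupied -> index 4.
Table: [-, 939, 519, 318, 870, -, -]

4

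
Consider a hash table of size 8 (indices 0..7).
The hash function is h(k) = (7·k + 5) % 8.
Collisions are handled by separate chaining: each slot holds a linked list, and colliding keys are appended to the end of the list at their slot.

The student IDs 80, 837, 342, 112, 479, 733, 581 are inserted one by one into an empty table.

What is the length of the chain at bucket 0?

3

80 → bucket 5
837 → bucket 0
342 → bucket 7
112 → bucket 5 (collision)
479 → bucket 6
733 → bucket 0 (collision)
581 → bucket 0 (collision)
Final buckets:
0: 837 -> 733 -> 581
1: ∅
2: ∅
3: ∅
4: ∅
5: 80 -> 112
6: 479
7: 342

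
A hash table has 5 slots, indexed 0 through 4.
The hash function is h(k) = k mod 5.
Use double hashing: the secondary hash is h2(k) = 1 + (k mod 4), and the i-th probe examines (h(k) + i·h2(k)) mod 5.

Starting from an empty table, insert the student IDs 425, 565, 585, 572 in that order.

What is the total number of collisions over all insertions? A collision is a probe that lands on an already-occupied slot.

Insert 425: h=0, slot 0 empty -> index 0.
Insert 565: h=0, h2=2, slot 0 occupied -> index 2.
Insert 585: h=0, h2=2, slots 0,2 occupied -> index 4.
Insert 572: h=2, h2=1, slot 2 occupied -> index 3.
Table: [425, ∅, 565, 572, 585]

4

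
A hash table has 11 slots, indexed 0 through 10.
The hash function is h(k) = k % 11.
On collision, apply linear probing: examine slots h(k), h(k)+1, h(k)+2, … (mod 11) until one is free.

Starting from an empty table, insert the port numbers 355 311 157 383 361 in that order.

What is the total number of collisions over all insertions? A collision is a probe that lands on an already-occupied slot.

355 hashes to 3; slot 3 is free => place at 3.
311 hashes to 3; 3 taken => place at 4.
157 hashes to 3; 3,4 taken => place at 5.
383 hashes to 9; slot 9 is free => place at 9.
361 hashes to 9; 9 taken => place at 10.
Table: [∅, ∅, ∅, 355, 311, 157, ∅, ∅, ∅, 383, 361]

4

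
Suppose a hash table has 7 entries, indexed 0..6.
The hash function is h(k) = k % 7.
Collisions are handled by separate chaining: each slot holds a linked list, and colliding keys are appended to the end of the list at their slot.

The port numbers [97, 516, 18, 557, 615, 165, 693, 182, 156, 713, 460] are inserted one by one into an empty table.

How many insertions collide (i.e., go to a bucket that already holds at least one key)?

Insert 97: h=6, bucket 6 empty → new chain.
Insert 516: h=5, bucket 5 empty → new chain.
Insert 18: h=4, bucket 4 empty → new chain.
Insert 557: h=4, bucket 4 nonempty → append to chain.
Insert 615: h=6, bucket 6 nonempty → append to chain.
Insert 165: h=4, bucket 4 nonempty → append to chain.
Insert 693: h=0, bucket 0 empty → new chain.
Insert 182: h=0, bucket 0 nonempty → append to chain.
Insert 156: h=2, bucket 2 empty → new chain.
Insert 713: h=6, bucket 6 nonempty → append to chain.
Insert 460: h=5, bucket 5 nonempty → append to chain.
Final buckets:
0: 693 -> 182
1: .
2: 156
3: .
4: 18 -> 557 -> 165
5: 516 -> 460
6: 97 -> 615 -> 713

6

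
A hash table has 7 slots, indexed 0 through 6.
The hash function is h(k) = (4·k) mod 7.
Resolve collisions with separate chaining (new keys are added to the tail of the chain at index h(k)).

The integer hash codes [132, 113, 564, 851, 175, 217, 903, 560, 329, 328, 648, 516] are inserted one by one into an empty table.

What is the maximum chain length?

5

Insert 132: h=3, bucket 3 empty → new chain.
Insert 113: h=4, bucket 4 empty → new chain.
Insert 564: h=2, bucket 2 empty → new chain.
Insert 851: h=2, bucket 2 nonempty → append to chain.
Insert 175: h=0, bucket 0 empty → new chain.
Insert 217: h=0, bucket 0 nonempty → append to chain.
Insert 903: h=0, bucket 0 nonempty → append to chain.
Insert 560: h=0, bucket 0 nonempty → append to chain.
Insert 329: h=0, bucket 0 nonempty → append to chain.
Insert 328: h=3, bucket 3 nonempty → append to chain.
Insert 648: h=2, bucket 2 nonempty → append to chain.
Insert 516: h=6, bucket 6 empty → new chain.
Final buckets:
0: 175 -> 217 -> 903 -> 560 -> 329
1: .
2: 564 -> 851 -> 648
3: 132 -> 328
4: 113
5: .
6: 516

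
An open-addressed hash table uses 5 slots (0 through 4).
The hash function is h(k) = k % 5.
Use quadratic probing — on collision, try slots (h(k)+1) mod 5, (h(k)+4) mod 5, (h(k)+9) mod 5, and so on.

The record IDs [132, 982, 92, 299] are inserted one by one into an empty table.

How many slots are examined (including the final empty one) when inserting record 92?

132 hashes to 2; slot 2 is free -> place at 2.
982 hashes to 2; 2 taken -> place at 3.
92 hashes to 2; 2,3 taken -> place at 1.
299 hashes to 4; slot 4 is free -> place at 4.
Table: [., 92, 132, 982, 299]

3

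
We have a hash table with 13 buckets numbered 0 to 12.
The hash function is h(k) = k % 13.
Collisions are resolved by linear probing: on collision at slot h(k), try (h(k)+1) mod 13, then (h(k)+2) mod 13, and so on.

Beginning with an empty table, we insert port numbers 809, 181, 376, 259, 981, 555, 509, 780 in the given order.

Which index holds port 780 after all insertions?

809: h=3 -> slot 3
181: h=12 -> slot 12
376: h=12, probe 12,0 -> slot 0
259: h=12, probe 12,0,1 -> slot 1
981: h=6 -> slot 6
555: h=9 -> slot 9
509: h=2 -> slot 2
780: h=0, probe 0,1,2,3,4 -> slot 4
Table: [376, 259, 509, 809, 780, ∅, 981, ∅, ∅, 555, ∅, ∅, 181]

4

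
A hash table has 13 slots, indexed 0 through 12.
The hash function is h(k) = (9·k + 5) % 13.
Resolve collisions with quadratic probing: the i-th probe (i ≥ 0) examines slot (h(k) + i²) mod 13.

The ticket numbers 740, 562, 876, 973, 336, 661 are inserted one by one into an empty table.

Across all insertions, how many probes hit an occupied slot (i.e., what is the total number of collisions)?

Insert 740: h=9, slot 9 empty -> index 9.
Insert 562: h=6, slot 6 empty -> index 6.
Insert 876: h=11, slot 11 empty -> index 11.
Insert 973: h=0, slot 0 empty -> index 0.
Insert 336: h=0, slot 0 occupied -> index 1.
Insert 661: h=0, slots 0,1 occupied -> index 4.
Table: [973, 336, -, -, 661, -, 562, -, -, 740, -, 876, -]

3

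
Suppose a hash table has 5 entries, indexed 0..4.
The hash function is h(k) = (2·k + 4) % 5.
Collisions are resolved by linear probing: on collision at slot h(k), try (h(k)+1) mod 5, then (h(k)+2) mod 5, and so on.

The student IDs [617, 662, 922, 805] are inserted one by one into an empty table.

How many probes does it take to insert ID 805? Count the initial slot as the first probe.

Insert 617: h=3, slot 3 empty => index 3.
Insert 662: h=3, slot 3 occupied => index 4.
Insert 922: h=3, slots 3,4 occupied => index 0.
Insert 805: h=4, slots 4,0 occupied => index 1.
Table: [922, 805, _, 617, 662]

3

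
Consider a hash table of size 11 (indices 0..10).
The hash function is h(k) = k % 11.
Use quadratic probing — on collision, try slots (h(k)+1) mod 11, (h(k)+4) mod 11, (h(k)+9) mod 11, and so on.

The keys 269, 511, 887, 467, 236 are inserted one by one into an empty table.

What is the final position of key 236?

269 hashes to 5; slot 5 is free -> place at 5.
511 hashes to 5; 5 taken -> place at 6.
887 hashes to 7; slot 7 is free -> place at 7.
467 hashes to 5; 5,6 taken -> place at 9.
236 hashes to 5; 5,6,9 taken -> place at 3.
Table: [∅, ∅, ∅, 236, ∅, 269, 511, 887, ∅, 467, ∅]

3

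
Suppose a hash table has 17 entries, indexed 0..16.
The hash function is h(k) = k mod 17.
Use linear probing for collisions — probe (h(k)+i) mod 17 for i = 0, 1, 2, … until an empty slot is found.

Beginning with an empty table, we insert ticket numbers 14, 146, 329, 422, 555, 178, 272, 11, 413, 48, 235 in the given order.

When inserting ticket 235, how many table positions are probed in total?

5

14 hashes to 14; slot 14 is free => place at 14.
146 hashes to 10; slot 10 is free => place at 10.
329 hashes to 6; slot 6 is free => place at 6.
422 hashes to 14; 14 taken => place at 15.
555 hashes to 11; slot 11 is free => place at 11.
178 hashes to 8; slot 8 is free => place at 8.
272 hashes to 0; slot 0 is free => place at 0.
11 hashes to 11; 11 taken => place at 12.
413 hashes to 5; slot 5 is free => place at 5.
48 hashes to 14; 14,15 taken => place at 16.
235 hashes to 14; 14,15,16,0 taken => place at 1.
Table: [272, 235, _, _, _, 413, 329, _, 178, _, 146, 555, 11, _, 14, 422, 48]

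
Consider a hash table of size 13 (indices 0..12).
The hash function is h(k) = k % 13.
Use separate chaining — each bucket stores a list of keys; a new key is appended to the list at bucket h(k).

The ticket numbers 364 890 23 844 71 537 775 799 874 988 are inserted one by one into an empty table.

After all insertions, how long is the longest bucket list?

364 -> bucket 0
890 -> bucket 6
23 -> bucket 10
844 -> bucket 12
71 -> bucket 6 (collision)
537 -> bucket 4
775 -> bucket 8
799 -> bucket 6 (collision)
874 -> bucket 3
988 -> bucket 0 (collision)
Final buckets:
0: 364 -> 988
1: ∅
2: ∅
3: 874
4: 537
5: ∅
6: 890 -> 71 -> 799
7: ∅
8: 775
9: ∅
10: 23
11: ∅
12: 844

3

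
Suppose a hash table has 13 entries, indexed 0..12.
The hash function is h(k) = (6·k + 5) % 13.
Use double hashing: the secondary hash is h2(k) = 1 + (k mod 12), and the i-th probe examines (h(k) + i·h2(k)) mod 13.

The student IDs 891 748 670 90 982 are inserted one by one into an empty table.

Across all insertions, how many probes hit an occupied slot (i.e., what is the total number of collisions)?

Insert 891: h=8, slot 8 empty => index 8.
Insert 748: h=8, h2=5, slot 8 occupied => index 0.
Insert 670: h=8, h2=11, slot 8 occupied => index 6.
Insert 90: h=12, slot 12 empty => index 12.
Insert 982: h=8, h2=11, slots 8,6 occupied => index 4.
Table: [748, ., ., ., 982, ., 670, ., 891, ., ., ., 90]

4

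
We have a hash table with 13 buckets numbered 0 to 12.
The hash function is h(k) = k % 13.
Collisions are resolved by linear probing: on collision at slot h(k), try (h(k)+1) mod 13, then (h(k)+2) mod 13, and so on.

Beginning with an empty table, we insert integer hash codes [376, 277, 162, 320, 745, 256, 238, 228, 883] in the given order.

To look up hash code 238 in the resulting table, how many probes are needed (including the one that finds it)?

4

376: h=12 -> slot 12
277: h=4 -> slot 4
162: h=6 -> slot 6
320: h=8 -> slot 8
745: h=4, probe 4,5 -> slot 5
256: h=9 -> slot 9
238: h=4, probe 4,5,6,7 -> slot 7
228: h=7, probe 7,8,9,10 -> slot 10
883: h=12, probe 12,0 -> slot 0
Table: [883, —, —, —, 277, 745, 162, 238, 320, 256, 228, —, 376]
Lookup 238: h=4, probe 4,5,6,7 → found at 7.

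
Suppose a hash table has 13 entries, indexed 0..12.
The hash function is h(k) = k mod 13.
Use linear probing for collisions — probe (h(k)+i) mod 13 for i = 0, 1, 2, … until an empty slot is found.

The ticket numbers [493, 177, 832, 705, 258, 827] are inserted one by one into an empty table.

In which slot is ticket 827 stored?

493 hashes to 12; slot 12 is free → place at 12.
177 hashes to 8; slot 8 is free → place at 8.
832 hashes to 0; slot 0 is free → place at 0.
705 hashes to 3; slot 3 is free → place at 3.
258 hashes to 11; slot 11 is free → place at 11.
827 hashes to 8; 8 taken → place at 9.
Table: [832, _, _, 705, _, _, _, _, 177, 827, _, 258, 493]

9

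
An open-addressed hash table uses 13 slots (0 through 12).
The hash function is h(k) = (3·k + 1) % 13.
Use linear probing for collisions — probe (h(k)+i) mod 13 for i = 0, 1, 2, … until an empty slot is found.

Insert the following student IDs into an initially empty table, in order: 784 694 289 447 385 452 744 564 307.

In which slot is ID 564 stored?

6

Insert 784: h=0, slot 0 empty -> index 0.
Insert 694: h=3, slot 3 empty -> index 3.
Insert 289: h=10, slot 10 empty -> index 10.
Insert 447: h=3, slot 3 occupied -> index 4.
Insert 385: h=12, slot 12 empty -> index 12.
Insert 452: h=5, slot 5 empty -> index 5.
Insert 744: h=10, slot 10 occupied -> index 11.
Insert 564: h=3, slots 3,4,5 occupied -> index 6.
Insert 307: h=12, slots 12,0 occupied -> index 1.
Table: [784, 307, ∅, 694, 447, 452, 564, ∅, ∅, ∅, 289, 744, 385]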